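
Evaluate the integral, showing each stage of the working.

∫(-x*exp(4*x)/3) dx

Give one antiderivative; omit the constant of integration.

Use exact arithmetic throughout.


Step 1. Integrate ∫(-x*exp(4*x)/3) dx by parts with u = x, dv = (-exp(4*x)/3) dx, so v = -exp(4*x)/12: now -x*exp(4*x)/12 + ∫(exp(4*x)/12) dx.
Step 2. Evaluate the standard form: now -x*exp(4*x)/12 + exp(4*x)/48.
Answer: -x*exp(4*x)/12 + exp(4*x)/48.


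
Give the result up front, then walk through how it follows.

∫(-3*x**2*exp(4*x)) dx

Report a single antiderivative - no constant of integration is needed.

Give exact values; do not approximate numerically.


The answer is -3*x**2*exp(4*x)/4 + 3*x*exp(4*x)/8 - 3*exp(4*x)/32.
Step 1. Integrate ∫(-3*x**2*exp(4*x)) dx by parts with u = x**2, dv = (-3*exp(4*x)) dx, so v = -3*exp(4*x)/4: now -3*x**2*exp(4*x)/4 + ∫(3*x*exp(4*x)/2) dx.
Step 2. Integrate ∫(3*x*exp(4*x)/2) dx by parts with u = x, dv = (3*exp(4*x)/2) dx, so v = 3*exp(4*x)/8: now -3*x**2*exp(4*x)/4 + 3*x*exp(4*x)/8 + ∫(-3*exp(4*x)/8) dx.
Step 3. Evaluate the standard form: now -3*x**2*exp(4*x)/4 + 3*x*exp(4*x)/8 - 3*exp(4*x)/32.
Answer: -3*x**2*exp(4*x)/4 + 3*x*exp(4*x)/8 - 3*exp(4*x)/32.


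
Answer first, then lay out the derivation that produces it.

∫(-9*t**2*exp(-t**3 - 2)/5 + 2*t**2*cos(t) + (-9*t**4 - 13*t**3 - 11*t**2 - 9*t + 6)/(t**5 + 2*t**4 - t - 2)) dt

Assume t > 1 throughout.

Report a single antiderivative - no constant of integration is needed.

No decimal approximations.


The answer is 2*t**2*sin(t) + 4*t*cos(t) + 3*exp(-t**3 - 2)/5 - 3*log(t - 1) - 2*log(t + 1) - 4*log(t + 2) - 4*sin(t) - 2*atan(t).
Step 1. Rewrite: now ∫(-9*t**2*exp(-t**3 - 2)/5) dt + ∫(2*t**2*cos(t)) dt + ∫((-9*t**4 - 13*t**3 - 11*t**2 - 9*t + 6)/(t**5 + 2*t**4 - t - 2)) dt.
Step 2. Decompose ∫((-9*t**4 - 13*t**3 - 11*t**2 - 9*t + 6)/(t**5 + 2*t**4 - t - 2)) dt by partial fractions, (-9*t**4 - 13*t**3 - 11*t**2 - 9*t + 6)/(t**5 + 2*t**4 - t - 2) = -2/(t**2 + 1) - 4/(t + 2) - 2/(t + 1) - 3/(t - 1): now ∫(-9*t**2*exp(-t**3 - 2)/5) dt + ∫(2*t**2*cos(t)) dt + ∫(-3/(t - 1)) dt + ∫(-2/(t + 1)) dt + ∫(-4/(t + 2)) dt + ∫(-2/(t**2 + 1)) dt.
Step 3. Evaluate the standard form [assuming t > -1]: now -2*log(t + 1) + ∫(-9*t**2*exp(-t**3 - 2)/5) dt + ∫(2*t**2*cos(t)) dt + ∫(-3/(t - 1)) dt + ∫(-4/(t + 2)) dt + ∫(-2/(t**2 + 1)) dt.
Step 4. Evaluate the standard form [assuming t > 1]: now -3*log(t - 1) - 2*log(t + 1) + ∫(-9*t**2*exp(-t**3 - 2)/5) dt + ∫(2*t**2*cos(t)) dt + ∫(-4/(t + 2)) dt + ∫(-2/(t**2 + 1)) dt.
Step 5. Evaluate the standard form [assuming t > -2]: now -3*log(t - 1) - 2*log(t + 1) - 4*log(t + 2) + ∫(-9*t**2*exp(-t**3 - 2)/5) dt + ∫(2*t**2*cos(t)) dt + ∫(-2/(t**2 + 1)) dt.
Step 6. Evaluate the standard form: now -3*log(t - 1) - 2*log(t + 1) - 4*log(t + 2) - 2*atan(t) + ∫(-9*t**2*exp(-t**3 - 2)/5) dt + ∫(2*t**2*cos(t)) dt.
Step 7. Integrate ∫(2*t**2*cos(t)) dt by parts with u = t**2, dv = (2*cos(t)) dt, so v = 2*sin(t): now 2*t**2*sin(t) - 3*log(t - 1) - 2*log(t + 1) - 4*log(t + 2) - 2*atan(t) + ∫(-4*t*sin(t)) dt + ∫(-9*t**2*exp(-t**3 - 2)/5) dt.
Step 8. Integrate ∫(-4*t*sin(t)) dt by parts with u = t, dv = (-4*sin(t)) dt, so v = 4*cos(t): now 2*t**2*sin(t) + 4*t*cos(t) - 3*log(t - 1) - 2*log(t + 1) - 4*log(t + 2) - 2*atan(t) + ∫(-9*t**2*exp(-t**3 - 2)/5) dt + ∫(-4*cos(t)) dt.
Step 9. Evaluate the standard form: now 2*t**2*sin(t) + 4*t*cos(t) - 3*log(t - 1) - 2*log(t + 1) - 4*log(t + 2) - 4*sin(t) - 2*atan(t) + ∫(-9*t**2*exp(-t**3 - 2)/5) dt.
Step 10. Substitute u = t**3 + 2, turning ∫(-9*t**2*exp(-t**3 - 2)/5) dt into ∫(-3*exp(-u)/5) du: now 2*t**2*sin(t) + 4*t*cos(t) - 3*log(t - 1) - 2*log(t + 1) - 4*log(t + 2) - 4*sin(t) - 2*atan(t) + ∫(-3*exp(-u)/5) du.
Step 11. Evaluate the standard form: now 2*t**2*sin(t) + 4*t*cos(t) - 3*log(t - 1) - 2*log(t + 1) - 4*log(t + 2) - 4*sin(t) - 2*atan(t) + 3*exp(-u)/5.
Step 12. Substitute back u = t**3 + 2: now 2*t**2*sin(t) + 4*t*cos(t) + 3*exp(-t**3 - 2)/5 - 3*log(t - 1) - 2*log(t + 1) - 4*log(t + 2) - 4*sin(t) - 2*atan(t).
Answer: 2*t**2*sin(t) + 4*t*cos(t) + 3*exp(-t**3 - 2)/5 - 3*log(t - 1) - 2*log(t + 1) - 4*log(t + 2) - 4*sin(t) - 2*atan(t).


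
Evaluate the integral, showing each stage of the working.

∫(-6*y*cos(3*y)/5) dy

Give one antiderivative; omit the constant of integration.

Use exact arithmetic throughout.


Step 1. Integrate ∫(-6*y*cos(3*y)/5) dy by parts with u = y, dv = (-6*cos(3*y)/5) dy, so v = -2*sin(3*y)/5: now -2*y*sin(3*y)/5 + ∫(2*sin(3*y)/5) dy.
Step 2. Evaluate the standard form: now -2*y*sin(3*y)/5 - 2*cos(3*y)/15.
Answer: -2*y*sin(3*y)/5 - 2*cos(3*y)/15.


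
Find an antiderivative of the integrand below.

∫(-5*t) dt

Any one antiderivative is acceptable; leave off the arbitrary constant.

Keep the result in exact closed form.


Answer: -5*t**2/2.


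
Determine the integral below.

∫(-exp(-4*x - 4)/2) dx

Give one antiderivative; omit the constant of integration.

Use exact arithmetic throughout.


Answer: exp(-4*x - 4)/8.


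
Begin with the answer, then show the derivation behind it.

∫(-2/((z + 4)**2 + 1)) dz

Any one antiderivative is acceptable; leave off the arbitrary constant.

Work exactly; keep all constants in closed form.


The answer is -2*atan(z + 4).
Step 1. Substitute u = z + 4, turning ∫(-2/((z + 4)**2 + 1)) dz into ∫(-2/(u**2 + 1)) du: now ∫(-2/(u**2 + 1)) du.
Step 2. Evaluate the standard form: now -2*atan(u).
Step 3. Substitute back u = z + 4: now -2*atan(z + 4).
Answer: -2*atan(z + 4).


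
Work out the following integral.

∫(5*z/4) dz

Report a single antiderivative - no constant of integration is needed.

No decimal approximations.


Answer: 5*z**2/8.


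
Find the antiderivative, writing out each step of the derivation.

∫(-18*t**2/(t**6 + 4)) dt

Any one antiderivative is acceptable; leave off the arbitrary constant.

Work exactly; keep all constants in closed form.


Step 1. Substitute u = t**3, turning ∫(-18*t**2/(t**6 + 4)) dt into ∫(-6/(u**2 + 4)) du: now ∫(-6/(u**2 + 4)) du.
Step 2. Evaluate the standard form: now -3*atan(u/2).
Step 3. Substitute back u = t**3: now -3*atan(t**3/2).
Answer: -3*atan(t**3/2).


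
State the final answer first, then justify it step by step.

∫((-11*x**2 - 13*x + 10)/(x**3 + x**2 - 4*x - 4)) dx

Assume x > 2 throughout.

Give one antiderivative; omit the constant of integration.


The answer is -5*log(x - 2) - 4*log(x + 1) - 2*log(x + 2).
Step 1. Decompose ∫((-11*x**2 - 13*x + 10)/(x**3 + x**2 - 4*x - 4)) dx by partial fractions, (-11*x**2 - 13*x + 10)/(x**3 + x**2 - 4*x - 4) = -2/(x + 2) - 4/(x + 1) - 5/(x - 2): now ∫(-5/(x - 2)) dx + ∫(-4/(x + 1)) dx + ∫(-2/(x + 2)) dx.
Step 2. Evaluate the standard form [assuming x > 2]: now -5*log(x - 2) + ∫(-4/(x + 1)) dx + ∫(-2/(x + 2)) dx.
Step 3. Evaluate the standard form [assuming x > -2]: now -5*log(x - 2) - 2*log(x + 2) + ∫(-4/(x + 1)) dx.
Step 4. Evaluate the standard form [assuming x > -1]: now -5*log(x - 2) - 4*log(x + 1) - 2*log(x + 2).
Answer: -5*log(x - 2) - 4*log(x + 1) - 2*log(x + 2).


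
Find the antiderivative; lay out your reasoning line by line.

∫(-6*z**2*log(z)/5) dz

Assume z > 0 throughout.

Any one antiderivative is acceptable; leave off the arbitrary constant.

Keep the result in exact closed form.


Step 1. Integrate ∫(-6*z**2*log(z)/5) dz by parts with u = log(z), dv = (-6*z**2/5) dz, so v = -2*z**3/5 [assuming z > 0]: now -2*z**3*log(z)/5 + ∫(2*z**2/5) dz.
Step 2. Evaluate the standard form: now -2*z**3*log(z)/5 + 2*z**3/15.
Answer: -2*z**3*log(z)/5 + 2*z**3/15.


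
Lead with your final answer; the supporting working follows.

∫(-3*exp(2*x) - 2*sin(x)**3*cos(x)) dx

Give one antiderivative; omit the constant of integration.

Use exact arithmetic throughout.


The answer is -3*exp(2*x)/2 - sin(x)**4/2.
Step 1. Rewrite: now ∫(-2*sin(x)**3*cos(x)) dx + ∫(-3*exp(2*x)) dx.
Step 2. Evaluate the standard form: now -3*exp(2*x)/2 + ∫(-2*sin(x)**3*cos(x)) dx.
Step 3. Substitute u = sin(x), turning ∫(-2*sin(x)**3*cos(x)) dx into ∫(-2*u**3) du: now -3*exp(2*x)/2 + ∫(-2*u**3) du.
Step 4. Evaluate the standard form: now -u**4/2 - 3*exp(2*x)/2.
Step 5. Substitute back u = sin(x): now -3*exp(2*x)/2 - sin(x)**4/2.
Answer: -3*exp(2*x)/2 - sin(x)**4/2.


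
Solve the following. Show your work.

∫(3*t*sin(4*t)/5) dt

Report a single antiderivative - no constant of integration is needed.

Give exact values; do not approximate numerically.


Step 1. Integrate ∫(3*t*sin(4*t)/5) dt by parts with u = t, dv = (3*sin(4*t)/5) dt, so v = -3*cos(4*t)/20: now -3*t*cos(4*t)/20 + ∫(3*cos(4*t)/20) dt.
Step 2. Evaluate the standard form: now -3*t*cos(4*t)/20 + 3*sin(4*t)/80.
Answer: -3*t*cos(4*t)/20 + 3*sin(4*t)/80.


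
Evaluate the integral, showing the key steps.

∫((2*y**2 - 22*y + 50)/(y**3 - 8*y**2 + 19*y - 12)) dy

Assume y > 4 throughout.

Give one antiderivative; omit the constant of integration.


Step 1. Decompose ∫((2*y**2 - 22*y + 50)/(y**3 - 8*y**2 + 19*y - 12)) dy by partial fractions, (2*y**2 - 22*y + 50)/(y**3 - 8*y**2 + 19*y - 12) = 5/(y - 1) - 1/(y - 3) - 2/(y - 4): now ∫(-2/(y - 4)) dy + ∫(-1/(y - 3)) dy + ∫(5/(y - 1)) dy.
Step 2. Evaluate the standard form [assuming y > 4]: now -2*log(y - 4) + ∫(-1/(y - 3)) dy + ∫(5/(y - 1)) dy.
Step 3. Evaluate the standard form [assuming y > 3]: now -2*log(y - 4) - log(y - 3) + ∫(5/(y - 1)) dy.
Step 4. Evaluate the standard form [assuming y > 1]: now -2*log(y - 4) - log(y - 3) + 5*log(y - 1).
Answer: -2*log(y - 4) - log(y - 3) + 5*log(y - 1).


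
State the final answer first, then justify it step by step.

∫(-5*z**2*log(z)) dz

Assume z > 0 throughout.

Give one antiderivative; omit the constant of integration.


The answer is -5*z**3*log(z)/3 + 5*z**3/9.
Step 1. Integrate ∫(-5*z**2*log(z)) dz by parts with u = log(z), dv = (-5*z**2) dz, so v = -5*z**3/3 [assuming z > 0]: now -5*z**3*log(z)/3 + ∫(5*z**2/3) dz.
Step 2. Evaluate the standard form: now -5*z**3*log(z)/3 + 5*z**3/9.
Answer: -5*z**3*log(z)/3 + 5*z**3/9.


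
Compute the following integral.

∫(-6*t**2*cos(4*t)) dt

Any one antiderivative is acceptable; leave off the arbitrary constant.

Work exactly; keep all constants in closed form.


Answer: -3*t**2*sin(4*t)/2 - 3*t*cos(4*t)/4 + 3*sin(4*t)/16.


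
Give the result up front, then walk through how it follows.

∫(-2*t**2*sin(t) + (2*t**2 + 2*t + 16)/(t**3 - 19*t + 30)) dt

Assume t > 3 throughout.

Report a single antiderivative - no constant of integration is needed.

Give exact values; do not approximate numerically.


The answer is 2*t**2*cos(t) - 4*t*sin(t) + 5*log(t - 3) - 4*log(t - 2) + log(t + 5) - 4*cos(t).
Step 1. Rewrite: now ∫(-2*t**2*sin(t)) dt + ∫((2*t**2 + 2*t + 16)/(t**3 - 19*t + 30)) dt.
Step 2. Decompose ∫((2*t**2 + 2*t + 16)/(t**3 - 19*t + 30)) dt by partial fractions, (2*t**2 + 2*t + 16)/(t**3 - 19*t + 30) = 1/(t + 5) - 4/(t - 2) + 5/(t - 3): now ∫(-2*t**2*sin(t)) dt + ∫(5/(t - 3)) dt + ∫(-4/(t - 2)) dt + ∫(1/(t + 5)) dt.
Step 3. Evaluate the standard form [assuming t > -5]: now log(t + 5) + ∫(-2*t**2*sin(t)) dt + ∫(5/(t - 3)) dt + ∫(-4/(t - 2)) dt.
Step 4. Evaluate the standard form [assuming t > 3]: now 5*log(t - 3) + log(t + 5) + ∫(-2*t**2*sin(t)) dt + ∫(-4/(t - 2)) dt.
Step 5. Evaluate the standard form [assuming t > 2]: now 5*log(t - 3) - 4*log(t - 2) + log(t + 5) + ∫(-2*t**2*sin(t)) dt.
Step 6. Integrate ∫(-2*t**2*sin(t)) dt by parts with u = t**2, dv = (-2*sin(t)) dt, so v = 2*cos(t): now 2*t**2*cos(t) + 5*log(t - 3) - 4*log(t - 2) + log(t + 5) + ∫(-4*t*cos(t)) dt.
Step 7. Integrate ∫(-4*t*cos(t)) dt by parts with u = t, dv = (-4*cos(t)) dt, so v = -4*sin(t): now 2*t**2*cos(t) - 4*t*sin(t) + 5*log(t - 3) - 4*log(t - 2) + log(t + 5) + ∫(4*sin(t)) dt.
Step 8. Evaluate the standard form: now 2*t**2*cos(t) - 4*t*sin(t) + 5*log(t - 3) - 4*log(t - 2) + log(t + 5) - 4*cos(t).
Answer: 2*t**2*cos(t) - 4*t*sin(t) + 5*log(t - 3) - 4*log(t - 2) + log(t + 5) - 4*cos(t).


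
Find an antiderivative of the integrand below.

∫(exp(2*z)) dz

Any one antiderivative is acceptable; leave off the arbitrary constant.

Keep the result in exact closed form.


Answer: exp(2*z)/2.


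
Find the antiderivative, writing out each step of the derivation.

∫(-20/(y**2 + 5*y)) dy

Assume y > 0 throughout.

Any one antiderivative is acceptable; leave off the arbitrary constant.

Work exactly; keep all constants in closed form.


Step 1. Decompose ∫(-20/(y**2 + 5*y)) dy by partial fractions, -20/(y**2 + 5*y) = 4/(y + 5) - 4/y: now ∫(-4/y) dy + ∫(4/(y + 5)) dy.
Step 2. Evaluate the standard form [assuming y > -5]: now 4*log(y + 5) + ∫(-4/y) dy.
Step 3. Evaluate the standard form [assuming y > 0]: now -4*log(y) + 4*log(y + 5).
Answer: -4*log(y) + 4*log(y + 5).


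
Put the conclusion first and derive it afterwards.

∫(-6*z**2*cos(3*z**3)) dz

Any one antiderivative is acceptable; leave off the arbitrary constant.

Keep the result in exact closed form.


The answer is -2*sin(3*z**3)/3.
Step 1. Substitute u = z**3, turning ∫(-6*z**2*cos(3*z**3)) dz into ∫(-2*cos(3*u)) du: now ∫(-2*cos(3*u)) du.
Step 2. Evaluate the standard form: now -2*sin(3*u)/3.
Step 3. Substitute back u = z**3: now -2*sin(3*z**3)/3.
Answer: -2*sin(3*z**3)/3.


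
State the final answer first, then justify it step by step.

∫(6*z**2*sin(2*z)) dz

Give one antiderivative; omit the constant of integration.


The answer is -3*z**2*cos(2*z) + 3*z*sin(2*z) + 3*cos(2*z)/2.
Step 1. Integrate ∫(6*z**2*sin(2*z)) dz by parts with u = z**2, dv = (6*sin(2*z)) dz, so v = -3*cos(2*z): now -3*z**2*cos(2*z) + ∫(6*z*cos(2*z)) dz.
Step 2. Integrate ∫(6*z*cos(2*z)) dz by parts with u = z, dv = (6*cos(2*z)) dz, so v = 3*sin(2*z): now -3*z**2*cos(2*z) + 3*z*sin(2*z) + ∫(-3*sin(2*z)) dz.
Step 3. Evaluate the standard form: now -3*z**2*cos(2*z) + 3*z*sin(2*z) + 3*cos(2*z)/2.
Answer: -3*z**2*cos(2*z) + 3*z*sin(2*z) + 3*cos(2*z)/2.


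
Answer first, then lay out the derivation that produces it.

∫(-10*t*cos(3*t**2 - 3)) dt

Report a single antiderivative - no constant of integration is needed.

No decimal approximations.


The answer is -5*sin(3*t**2 - 3)/3.
Step 1. Substitute u = t**2 - 1, turning ∫(-10*t*cos(3*t**2 - 3)) dt into ∫(-5*cos(3*u)) du: now ∫(-5*cos(3*u)) du.
Step 2. Evaluate the standard form: now -5*sin(3*u)/3.
Step 3. Substitute back u = t**2 - 1: now -5*sin(3*t**2 - 3)/3.
Answer: -5*sin(3*t**2 - 3)/3.


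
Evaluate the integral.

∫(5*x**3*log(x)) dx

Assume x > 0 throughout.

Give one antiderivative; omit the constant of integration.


Answer: 5*x**4*log(x)/4 - 5*x**4/16.


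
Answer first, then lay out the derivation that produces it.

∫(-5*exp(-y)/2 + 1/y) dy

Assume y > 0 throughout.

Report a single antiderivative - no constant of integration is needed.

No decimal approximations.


The answer is log(y) + 5*exp(-y)/2.
Step 1. Rewrite: now ∫(1/y) dy + ∫(-5*exp(-y)/2) dy.
Step 2. Evaluate the standard form [assuming y > 0]: now log(y) + ∫(-5*exp(-y)/2) dy.
Step 3. Evaluate the standard form: now log(y) + 5*exp(-y)/2.
Answer: log(y) + 5*exp(-y)/2.


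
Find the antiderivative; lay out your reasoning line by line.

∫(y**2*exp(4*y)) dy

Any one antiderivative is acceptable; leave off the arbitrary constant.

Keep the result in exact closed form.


Step 1. Integrate ∫(y**2*exp(4*y)) dy by parts with u = y**2, dv = (exp(4*y)) dy, so v = exp(4*y)/4: now y**2*exp(4*y)/4 + ∫(-y*exp(4*y)/2) dy.
Step 2. Integrate ∫(-y*exp(4*y)/2) dy by parts with u = y, dv = (-exp(4*y)/2) dy, so v = -exp(4*y)/8: now y**2*exp(4*y)/4 - y*exp(4*y)/8 + ∫(exp(4*y)/8) dy.
Step 3. Evaluate the standard form: now y**2*exp(4*y)/4 - y*exp(4*y)/8 + exp(4*y)/32.
Answer: y**2*exp(4*y)/4 - y*exp(4*y)/8 + exp(4*y)/32.


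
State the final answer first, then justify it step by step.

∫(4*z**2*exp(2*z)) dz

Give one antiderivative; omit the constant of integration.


The answer is 2*z**2*exp(2*z) - 2*z*exp(2*z) + exp(2*z).
Step 1. Integrate ∫(4*z**2*exp(2*z)) dz by parts with u = z**2, dv = (4*exp(2*z)) dz, so v = 2*exp(2*z): now 2*z**2*exp(2*z) + ∫(-4*z*exp(2*z)) dz.
Step 2. Integrate ∫(-4*z*exp(2*z)) dz by parts with u = z, dv = (-4*exp(2*z)) dz, so v = -2*exp(2*z): now 2*z**2*exp(2*z) - 2*z*exp(2*z) + ∫(2*exp(2*z)) dz.
Step 3. Evaluate the standard form: now 2*z**2*exp(2*z) - 2*z*exp(2*z) + exp(2*z).
Answer: 2*z**2*exp(2*z) - 2*z*exp(2*z) + exp(2*z).


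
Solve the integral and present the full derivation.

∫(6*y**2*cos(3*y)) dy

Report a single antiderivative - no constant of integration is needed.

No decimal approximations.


Step 1. Integrate ∫(6*y**2*cos(3*y)) dy by parts with u = y**2, dv = (6*cos(3*y)) dy, so v = 2*sin(3*y): now 2*y**2*sin(3*y) + ∫(-4*y*sin(3*y)) dy.
Step 2. Integrate ∫(-4*y*sin(3*y)) dy by parts with u = y, dv = (-4*sin(3*y)) dy, so v = 4*cos(3*y)/3: now 2*y**2*sin(3*y) + 4*y*cos(3*y)/3 + ∫(-4*cos(3*y)/3) dy.
Step 3. Evaluate the standard form: now 2*y**2*sin(3*y) + 4*y*cos(3*y)/3 - 4*sin(3*y)/9.
Answer: 2*y**2*sin(3*y) + 4*y*cos(3*y)/3 - 4*sin(3*y)/9.


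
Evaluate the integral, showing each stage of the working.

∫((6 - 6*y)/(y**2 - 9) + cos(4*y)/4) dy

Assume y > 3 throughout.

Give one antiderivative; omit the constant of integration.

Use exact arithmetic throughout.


Step 1. Rewrite: now ∫((6 - 6*y)/(y**2 - 9)) dy + ∫(cos(4*y)/4) dy.
Step 2. Evaluate the standard form: now sin(4*y)/16 + ∫((6 - 6*y)/(y**2 - 9)) dy.
Step 3. Decompose ∫((6 - 6*y)/(y**2 - 9)) dy by partial fractions, (6 - 6*y)/(y**2 - 9) = -4/(y + 3) - 2/(y - 3): now sin(4*y)/16 + ∫(-2/(y - 3)) dy + ∫(-4/(y + 3)) dy.
Step 4. Evaluate the standard form [assuming y > 3]: now -2*log(y - 3) + sin(4*y)/16 + ∫(-4/(y + 3)) dy.
Step 5. Evaluate the standard form [assuming y > -3]: now -2*log(y - 3) - 4*log(y + 3) + sin(4*y)/16.
Answer: -2*log(y - 3) - 4*log(y + 3) + sin(4*y)/16.


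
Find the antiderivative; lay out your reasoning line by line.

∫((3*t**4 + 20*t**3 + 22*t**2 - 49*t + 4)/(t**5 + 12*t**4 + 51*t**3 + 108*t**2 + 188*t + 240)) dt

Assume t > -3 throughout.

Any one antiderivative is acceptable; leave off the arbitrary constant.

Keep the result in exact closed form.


Step 1. Decompose ∫((3*t**4 + 20*t**3 + 22*t**2 - 49*t + 4)/(t**5 + 12*t**4 + 51*t**3 + 108*t**2 + 188*t + 240)) dt by partial fractions, (3*t**4 + 20*t**3 + 22*t**2 - 49*t + 4)/(t**5 + 12*t**4 + 51*t**3 + 108*t**2 + 188*t + 240) = -3/(t**2 + 4) + 3/(t + 5) - 2/(t + 4) + 2/(t + 3): now ∫(2/(t + 3)) dt + ∫(-2/(t + 4)) dt + ∫(3/(t + 5)) dt + ∫(-3/(t**2 + 4)) dt.
Step 2. Evaluate the standard form [assuming t > -3]: now 2*log(t + 3) + ∫(-2/(t + 4)) dt + ∫(3/(t + 5)) dt + ∫(-3/(t**2 + 4)) dt.
Step 3. Evaluate the standard form [assuming t > -4]: now 2*log(t + 3) - 2*log(t + 4) + ∫(3/(t + 5)) dt + ∫(-3/(t**2 + 4)) dt.
Step 4. Evaluate the standard form [assuming t > -5]: now 2*log(t + 3) - 2*log(t + 4) + 3*log(t + 5) + ∫(-3/(t**2 + 4)) dt.
Step 5. Evaluate the standard form: now 2*log(t + 3) - 2*log(t + 4) + 3*log(t + 5) - 3*atan(t/2)/2.
Answer: 2*log(t + 3) - 2*log(t + 4) + 3*log(t + 5) - 3*atan(t/2)/2.


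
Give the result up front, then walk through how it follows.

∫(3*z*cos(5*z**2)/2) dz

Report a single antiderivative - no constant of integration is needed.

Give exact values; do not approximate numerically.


The answer is 3*sin(5*z**2)/20.
Step 1. Substitute u = z**2, turning ∫(3*z*cos(5*z**2)/2) dz into ∫(3*cos(5*u)/4) du: now ∫(3*cos(5*u)/4) du.
Step 2. Evaluate the standard form: now 3*sin(5*u)/20.
Step 3. Substitute back u = z**2: now 3*sin(5*z**2)/20.
Answer: 3*sin(5*z**2)/20.


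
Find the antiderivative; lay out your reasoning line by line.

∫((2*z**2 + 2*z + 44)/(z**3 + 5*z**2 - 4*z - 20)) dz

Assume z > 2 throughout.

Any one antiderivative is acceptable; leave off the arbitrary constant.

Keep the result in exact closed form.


Step 1. Decompose ∫((2*z**2 + 2*z + 44)/(z**3 + 5*z**2 - 4*z - 20)) dz by partial fractions, (2*z**2 + 2*z + 44)/(z**3 + 5*z**2 - 4*z - 20) = 4/(z + 5) - 4/(z + 2) + 2/(z - 2): now ∫(2/(z - 2)) dz + ∫(-4/(z + 2)) dz + ∫(4/(z + 5)) dz.
Step 2. Evaluate the standard form [assuming z > -2]: now -4*log(z + 2) + ∫(2/(z - 2)) dz + ∫(4/(z + 5)) dz.
Step 3. Evaluate the standard form [assuming z > 2]: now 2*log(z - 2) - 4*log(z + 2) + ∫(4/(z + 5)) dz.
Step 4. Evaluate the standard form [assuming z > -5]: now 2*log(z - 2) - 4*log(z + 2) + 4*log(z + 5).
Answer: 2*log(z - 2) - 4*log(z + 2) + 4*log(z + 5).


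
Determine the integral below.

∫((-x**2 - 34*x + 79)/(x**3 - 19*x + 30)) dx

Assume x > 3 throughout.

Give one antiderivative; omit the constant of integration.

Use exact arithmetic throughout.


Answer: -4*log(x - 3) - log(x - 2) + 4*log(x + 5).


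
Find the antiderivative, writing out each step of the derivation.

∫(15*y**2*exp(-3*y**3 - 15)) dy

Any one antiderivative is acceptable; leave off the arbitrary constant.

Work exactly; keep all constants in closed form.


Step 1. Substitute u = y**3 + 5, turning ∫(15*y**2*exp(-3*y**3 - 15)) dy into ∫(5*exp(-3*u)) du: now ∫(5*exp(-3*u)) du.
Step 2. Evaluate the standard form: now -5*exp(-3*u)/3.
Step 3. Substitute back u = y**3 + 5: now -5*exp(-3*y**3 - 15)/3.
Answer: -5*exp(-3*y**3 - 15)/3.


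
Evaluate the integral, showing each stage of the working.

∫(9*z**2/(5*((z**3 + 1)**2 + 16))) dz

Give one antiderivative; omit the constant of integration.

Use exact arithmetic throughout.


Step 1. Substitute u = z**3 + 1, turning ∫(9*z**2/(5*((z**3 + 1)**2 + 16))) dz into ∫(3/(5*(u**2 + 16))) du: now ∫(3/(5*(u**2 + 16))) du.
Step 2. Evaluate the standard form: now 3*atan(u/4)/20.
Step 3. Substitute back u = z**3 + 1: now 3*atan(z**3/4 + 1/4)/20.
Answer: 3*atan(z**3/4 + 1/4)/20.


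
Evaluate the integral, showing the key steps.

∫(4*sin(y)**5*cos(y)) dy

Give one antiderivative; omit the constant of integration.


Step 1. Substitute u = sin(y), turning ∫(4*sin(y)**5*cos(y)) dy into ∫(4*u**5) du: now ∫(4*u**5) du.
Step 2. Evaluate the standard form: now 2*u**6/3.
Step 3. Substitute back u = sin(y): now 2*sin(y)**6/3.
Answer: 2*sin(y)**6/3.


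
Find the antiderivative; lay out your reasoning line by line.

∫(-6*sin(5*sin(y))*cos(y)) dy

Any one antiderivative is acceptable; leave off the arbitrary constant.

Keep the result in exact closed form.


Step 1. Substitute u = sin(y), turning ∫(-6*sin(5*sin(y))*cos(y)) dy into ∫(-6*sin(5*u)) du: now ∫(-6*sin(5*u)) du.
Step 2. Evaluate the standard form: now 6*cos(5*u)/5.
Step 3. Substitute back u = sin(y): now 6*cos(5*sin(y))/5.
Answer: 6*cos(5*sin(y))/5.


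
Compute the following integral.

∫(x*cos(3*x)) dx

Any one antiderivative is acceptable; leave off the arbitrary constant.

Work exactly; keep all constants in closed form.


Answer: x*sin(3*x)/3 + cos(3*x)/9.


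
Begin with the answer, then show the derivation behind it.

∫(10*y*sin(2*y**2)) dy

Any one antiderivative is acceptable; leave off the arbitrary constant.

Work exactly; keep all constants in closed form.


The answer is -5*cos(2*y**2)/2.
Step 1. Substitute u = y**2, turning ∫(10*y*sin(2*y**2)) dy into ∫(5*sin(2*u)) du: now ∫(5*sin(2*u)) du.
Step 2. Evaluate the standard form: now -5*cos(2*u)/2.
Step 3. Substitute back u = y**2: now -5*cos(2*y**2)/2.
Answer: -5*cos(2*y**2)/2.


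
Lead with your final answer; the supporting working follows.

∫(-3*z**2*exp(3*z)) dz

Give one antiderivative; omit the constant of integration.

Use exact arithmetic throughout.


The answer is -z**2*exp(3*z) + 2*z*exp(3*z)/3 - 2*exp(3*z)/9.
Step 1. Integrate ∫(-3*z**2*exp(3*z)) dz by parts with u = z**2, dv = (-3*exp(3*z)) dz, so v = -exp(3*z): now -z**2*exp(3*z) + ∫(2*z*exp(3*z)) dz.
Step 2. Integrate ∫(2*z*exp(3*z)) dz by parts with u = z, dv = (2*exp(3*z)) dz, so v = 2*exp(3*z)/3: now -z**2*exp(3*z) + 2*z*exp(3*z)/3 + ∫(-2*exp(3*z)/3) dz.
Step 3. Evaluate the standard form: now -z**2*exp(3*z) + 2*z*exp(3*z)/3 - 2*exp(3*z)/9.
Answer: -z**2*exp(3*z) + 2*z*exp(3*z)/3 - 2*exp(3*z)/9.


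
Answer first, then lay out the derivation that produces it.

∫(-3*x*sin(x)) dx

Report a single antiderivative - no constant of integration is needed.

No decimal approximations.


The answer is 3*x*cos(x) - 3*sin(x).
Step 1. Integrate ∫(-3*x*sin(x)) dx by parts with u = x, dv = (-3*sin(x)) dx, so v = 3*cos(x): now 3*x*cos(x) + ∫(-3*cos(x)) dx.
Step 2. Evaluate the standard form: now 3*x*cos(x) - 3*sin(x).
Answer: 3*x*cos(x) - 3*sin(x).


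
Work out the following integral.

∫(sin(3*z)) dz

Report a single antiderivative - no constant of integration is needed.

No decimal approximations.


Answer: -cos(3*z)/3.


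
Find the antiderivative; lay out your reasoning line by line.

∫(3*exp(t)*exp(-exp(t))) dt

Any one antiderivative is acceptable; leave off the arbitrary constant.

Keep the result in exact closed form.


Step 1. Substitute u = exp(t), turning ∫(3*exp(t)*exp(-exp(t))) dt into ∫(3*exp(-u)) du: now ∫(3*exp(-u)) du.
Step 2. Evaluate the standard form: now -3*exp(-u).
Step 3. Substitute back u = exp(t): now -3*exp(-exp(t)).
Answer: -3*exp(-exp(t)).


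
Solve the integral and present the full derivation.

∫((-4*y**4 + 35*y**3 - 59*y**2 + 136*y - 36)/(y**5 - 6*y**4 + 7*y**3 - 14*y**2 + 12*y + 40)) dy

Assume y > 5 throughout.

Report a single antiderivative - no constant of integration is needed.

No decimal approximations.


Step 1. Decompose ∫((-4*y**4 + 35*y**3 - 59*y**2 + 136*y - 36)/(y**5 - 6*y**4 + 7*y**3 - 14*y**2 + 12*y + 40)) dy by partial fractions, (-4*y**4 + 35*y**3 - 59*y**2 + 136*y - 36)/(y**5 - 6*y**4 + 7*y**3 - 14*y**2 + 12*y + 40) = 4/(y**2 + 4) - 3/(y + 1) - 3/(y - 2) + 2/(y - 5): now ∫(2/(y - 5)) dy + ∫(-3/(y - 2)) dy + ∫(-3/(y + 1)) dy + ∫(4/(y**2 + 4)) dy.
Step 2. Evaluate the standard form [assuming y > 2]: now -3*log(y - 2) + ∫(2/(y - 5)) dy + ∫(-3/(y + 1)) dy + ∫(4/(y**2 + 4)) dy.
Step 3. Evaluate the standard form [assuming y > 5]: now 2*log(y - 5) - 3*log(y - 2) + ∫(-3/(y + 1)) dy + ∫(4/(y**2 + 4)) dy.
Step 4. Evaluate the standard form [assuming y > -1]: now 2*log(y - 5) - 3*log(y - 2) - 3*log(y + 1) + ∫(4/(y**2 + 4)) dy.
Step 5. Evaluate the standard form: now 2*log(y - 5) - 3*log(y - 2) - 3*log(y + 1) + 2*atan(y/2).
Answer: 2*log(y - 5) - 3*log(y - 2) - 3*log(y + 1) + 2*atan(y/2).


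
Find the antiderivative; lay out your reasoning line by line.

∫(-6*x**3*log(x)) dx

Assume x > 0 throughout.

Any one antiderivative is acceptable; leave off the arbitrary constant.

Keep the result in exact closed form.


Step 1. Integrate ∫(-6*x**3*log(x)) dx by parts with u = log(x), dv = (-6*x**3) dx, so v = -3*x**4/2 [assuming x > 0]: now -3*x**4*log(x)/2 + ∫(3*x**3/2) dx.
Step 2. Evaluate the standard form: now -3*x**4*log(x)/2 + 3*x**4/8.
Answer: -3*x**4*log(x)/2 + 3*x**4/8.


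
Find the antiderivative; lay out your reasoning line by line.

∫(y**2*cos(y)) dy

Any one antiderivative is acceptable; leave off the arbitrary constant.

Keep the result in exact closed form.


Step 1. Integrate ∫(y**2*cos(y)) dy by parts with u = y**2, dv = (cos(y)) dy, so v = sin(y): now y**2*sin(y) + ∫(-2*y*sin(y)) dy.
Step 2. Integrate ∫(-2*y*sin(y)) dy by parts with u = y, dv = (-2*sin(y)) dy, so v = 2*cos(y): now y**2*sin(y) + 2*y*cos(y) + ∫(-2*cos(y)) dy.
Step 3. Evaluate the standard form: now y**2*sin(y) + 2*y*cos(y) - 2*sin(y).
Answer: y**2*sin(y) + 2*y*cos(y) - 2*sin(y).


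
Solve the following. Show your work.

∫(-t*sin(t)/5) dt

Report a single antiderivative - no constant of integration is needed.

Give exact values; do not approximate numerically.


Step 1. Integrate ∫(-t*sin(t)/5) dt by parts with u = t, dv = (-sin(t)/5) dt, so v = cos(t)/5: now t*cos(t)/5 + ∫(-cos(t)/5) dt.
Step 2. Evaluate the standard form: now t*cos(t)/5 - sin(t)/5.
Answer: t*cos(t)/5 - sin(t)/5.


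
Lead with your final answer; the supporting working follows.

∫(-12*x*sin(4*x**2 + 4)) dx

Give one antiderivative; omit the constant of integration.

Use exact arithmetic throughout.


The answer is 3*cos(4*x**2 + 4)/2.
Step 1. Substitute u = x**2 + 1, turning ∫(-12*x*sin(4*x**2 + 4)) dx into ∫(-6*sin(4*u)) du: now ∫(-6*sin(4*u)) du.
Step 2. Evaluate the standard form: now 3*cos(4*u)/2.
Step 3. Substitute back u = x**2 + 1: now 3*cos(4*x**2 + 4)/2.
Answer: 3*cos(4*x**2 + 4)/2.


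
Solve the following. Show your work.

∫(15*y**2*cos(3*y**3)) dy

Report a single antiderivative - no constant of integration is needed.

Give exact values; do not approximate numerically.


Step 1. Substitute u = y**3, turning ∫(15*y**2*cos(3*y**3)) dy into ∫(5*cos(3*u)) du: now ∫(5*cos(3*u)) du.
Step 2. Evaluate the standard form: now 5*sin(3*u)/3.
Step 3. Substitute back u = y**3: now 5*sin(3*y**3)/3.
Answer: 5*sin(3*y**3)/3.


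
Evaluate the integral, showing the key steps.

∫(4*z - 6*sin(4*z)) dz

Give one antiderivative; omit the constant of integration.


Step 1. Rewrite: now ∫(4*z) dz + ∫(-6*sin(4*z)) dz.
Step 2. Evaluate the standard form: now 3*cos(4*z)/2 + ∫(4*z) dz.
Step 3. Evaluate the standard form: now 2*z**2 + 3*cos(4*z)/2.
Answer: 2*z**2 + 3*cos(4*z)/2.


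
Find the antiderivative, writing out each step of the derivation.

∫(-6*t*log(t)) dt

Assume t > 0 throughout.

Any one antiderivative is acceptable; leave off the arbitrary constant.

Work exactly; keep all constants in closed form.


Step 1. Integrate ∫(-6*t*log(t)) dt by parts with u = log(t), dv = (-6*t) dt, so v = -3*t**2 [assuming t > 0]: now -3*t**2*log(t) + ∫(3*t) dt.
Step 2. Evaluate the standard form: now -3*t**2*log(t) + 3*t**2/2.
Answer: -3*t**2*log(t) + 3*t**2/2.


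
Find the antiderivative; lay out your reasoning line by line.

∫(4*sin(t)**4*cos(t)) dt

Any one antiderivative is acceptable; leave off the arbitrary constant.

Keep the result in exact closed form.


Step 1. Substitute u = sin(t), turning ∫(4*sin(t)**4*cos(t)) dt into ∫(4*u**4) du: now ∫(4*u**4) du.
Step 2. Evaluate the standard form: now 4*u**5/5.
Step 3. Substitute back u = sin(t): now 4*sin(t)**5/5.
Answer: 4*sin(t)**5/5.


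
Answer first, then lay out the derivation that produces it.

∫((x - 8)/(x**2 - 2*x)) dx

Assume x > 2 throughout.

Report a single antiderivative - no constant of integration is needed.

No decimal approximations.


The answer is 4*log(x) - 3*log(x - 2).
Step 1. Decompose ∫((x - 8)/(x**2 - 2*x)) dx by partial fractions, (x - 8)/(x**2 - 2*x) = -3/(x - 2) + 4/x: now ∫(4/x) dx + ∫(-3/(x - 2)) dx.
Step 2. Evaluate the standard form [assuming x > 0]: now 4*log(x) + ∫(-3/(x - 2)) dx.
Step 3. Evaluate the standard form [assuming x > 2]: now 4*log(x) - 3*log(x - 2).
Answer: 4*log(x) - 3*log(x - 2).


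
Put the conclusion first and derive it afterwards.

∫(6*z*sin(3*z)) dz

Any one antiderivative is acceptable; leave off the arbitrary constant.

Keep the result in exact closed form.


The answer is -2*z*cos(3*z) + 2*sin(3*z)/3.
Step 1. Integrate ∫(6*z*sin(3*z)) dz by parts with u = z, dv = (6*sin(3*z)) dz, so v = -2*cos(3*z): now -2*z*cos(3*z) + ∫(2*cos(3*z)) dz.
Step 2. Evaluate the standard form: now -2*z*cos(3*z) + 2*sin(3*z)/3.
Answer: -2*z*cos(3*z) + 2*sin(3*z)/3.


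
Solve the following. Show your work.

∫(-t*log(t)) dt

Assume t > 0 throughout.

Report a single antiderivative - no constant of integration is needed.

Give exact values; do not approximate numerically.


Step 1. Integrate ∫(-t*log(t)) dt by parts with u = log(t), dv = (-t) dt, so v = -t**2/2 [assuming t > 0]: now -t**2*log(t)/2 + ∫(t/2) dt.
Step 2. Evaluate the standard form: now -t**2*log(t)/2 + t**2/4.
Answer: -t**2*log(t)/2 + t**2/4.


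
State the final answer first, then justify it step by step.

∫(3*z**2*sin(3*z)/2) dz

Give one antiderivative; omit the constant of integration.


The answer is -z**2*cos(3*z)/2 + z*sin(3*z)/3 + cos(3*z)/9.
Step 1. Integrate ∫(3*z**2*sin(3*z)/2) dz by parts with u = z**2, dv = (3*sin(3*z)/2) dz, so v = -cos(3*z)/2: now -z**2*cos(3*z)/2 + ∫(z*cos(3*z)) dz.
Step 2. Integrate ∫(z*cos(3*z)) dz by parts with u = z, dv = (cos(3*z)) dz, so v = sin(3*z)/3: now -z**2*cos(3*z)/2 + z*sin(3*z)/3 + ∫(-sin(3*z)/3) dz.
Step 3. Evaluate the standard form: now -z**2*cos(3*z)/2 + z*sin(3*z)/3 + cos(3*z)/9.
Answer: -z**2*cos(3*z)/2 + z*sin(3*z)/3 + cos(3*z)/9.


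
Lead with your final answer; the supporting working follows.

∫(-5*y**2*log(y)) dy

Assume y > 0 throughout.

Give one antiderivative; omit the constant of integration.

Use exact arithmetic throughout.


The answer is -5*y**3*log(y)/3 + 5*y**3/9.
Step 1. Integrate ∫(-5*y**2*log(y)) dy by parts with u = log(y), dv = (-5*y**2) dy, so v = -5*y**3/3 [assuming y > 0]: now -5*y**3*log(y)/3 + ∫(5*y**2/3) dy.
Step 2. Evaluate the standard form: now -5*y**3*log(y)/3 + 5*y**3/9.
Answer: -5*y**3*log(y)/3 + 5*y**3/9.


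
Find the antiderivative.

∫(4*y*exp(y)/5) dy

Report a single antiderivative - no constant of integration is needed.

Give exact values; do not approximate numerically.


Answer: 4*y*exp(y)/5 - 4*exp(y)/5.


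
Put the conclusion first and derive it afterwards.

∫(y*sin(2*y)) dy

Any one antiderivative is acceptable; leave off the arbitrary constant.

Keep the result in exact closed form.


The answer is -y*cos(2*y)/2 + sin(2*y)/4.
Step 1. Integrate ∫(y*sin(2*y)) dy by parts with u = y, dv = (sin(2*y)) dy, so v = -cos(2*y)/2: now -y*cos(2*y)/2 + ∫(cos(2*y)/2) dy.
Step 2. Evaluate the standard form: now -y*cos(2*y)/2 + sin(2*y)/4.
Answer: -y*cos(2*y)/2 + sin(2*y)/4.


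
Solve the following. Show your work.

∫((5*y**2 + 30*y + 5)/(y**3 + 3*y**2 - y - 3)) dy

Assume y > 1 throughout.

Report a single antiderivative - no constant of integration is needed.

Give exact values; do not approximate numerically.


Step 1. Decompose ∫((5*y**2 + 30*y + 5)/(y**3 + 3*y**2 - y - 3)) dy by partial fractions, (5*y**2 + 30*y + 5)/(y**3 + 3*y**2 - y - 3) = -5/(y + 3) + 5/(y + 1) + 5/(y - 1): now ∫(5/(y - 1)) dy + ∫(5/(y + 1)) dy + ∫(-5/(y + 3)) dy.
Step 2. Evaluate the standard form [assuming y > -3]: now -5*log(y + 3) + ∫(5/(y - 1)) dy + ∫(5/(y + 1)) dy.
Step 3. Evaluate the standard form [assuming y > 1]: now 5*log(y - 1) - 5*log(y + 3) + ∫(5/(y + 1)) dy.
Step 4. Evaluate the standard form [assuming y > -1]: now 5*log(y - 1) + 5*log(y + 1) - 5*log(y + 3).
Answer: 5*log(y - 1) + 5*log(y + 1) - 5*log(y + 3).


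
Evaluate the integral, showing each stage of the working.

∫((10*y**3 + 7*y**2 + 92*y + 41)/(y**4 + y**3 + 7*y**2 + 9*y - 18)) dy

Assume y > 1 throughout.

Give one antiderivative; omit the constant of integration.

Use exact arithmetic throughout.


Step 1. Decompose ∫((10*y**3 + 7*y**2 + 92*y + 41)/(y**4 + y**3 + 7*y**2 + 9*y - 18)) dy by partial fractions, (10*y**3 + 7*y**2 + 92*y + 41)/(y**4 + y**3 + 7*y**2 + 9*y - 18) = 2/(y**2 + 9) + 5/(y + 2) + 5/(y - 1): now ∫(5/(y - 1)) dy + ∫(5/(y + 2)) dy + ∫(2/(y**2 + 9)) dy.
Step 2. Evaluate the standard form [assuming y > 1]: now 5*log(y - 1) + ∫(5/(y + 2)) dy + ∫(2/(y**2 + 9)) dy.
Step 3. Evaluate the standard form [assuming y > -2]: now 5*log(y - 1) + 5*log(y + 2) + ∫(2/(y**2 + 9)) dy.
Step 4. Evaluate the standard form: now 5*log(y - 1) + 5*log(y + 2) + 2*atan(y/3)/3.
Answer: 5*log(y - 1) + 5*log(y + 2) + 2*atan(y/3)/3.


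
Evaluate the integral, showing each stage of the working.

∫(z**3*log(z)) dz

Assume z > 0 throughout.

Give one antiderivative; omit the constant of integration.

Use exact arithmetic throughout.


Step 1. Integrate ∫(z**3*log(z)) dz by parts with u = log(z), dv = (z**3) dz, so v = z**4/4 [assuming z > 0]: now z**4*log(z)/4 + ∫(-z**3/4) dz.
Step 2. Evaluate the standard form: now z**4*log(z)/4 - z**4/16.
Answer: z**4*log(z)/4 - z**4/16.


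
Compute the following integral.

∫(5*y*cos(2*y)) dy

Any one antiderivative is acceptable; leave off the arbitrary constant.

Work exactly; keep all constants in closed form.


Answer: 5*y*sin(2*y)/2 + 5*cos(2*y)/4.


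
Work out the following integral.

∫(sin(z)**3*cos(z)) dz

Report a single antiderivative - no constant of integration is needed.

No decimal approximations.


Answer: sin(z)**4/4.


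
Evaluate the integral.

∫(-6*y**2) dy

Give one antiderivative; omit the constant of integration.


Answer: -2*y**3.


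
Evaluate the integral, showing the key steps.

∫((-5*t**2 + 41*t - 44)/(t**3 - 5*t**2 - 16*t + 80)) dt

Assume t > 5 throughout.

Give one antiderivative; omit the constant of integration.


Step 1. Decompose ∫((-5*t**2 + 41*t - 44)/(t**3 - 5*t**2 - 16*t + 80)) dt by partial fractions, (-5*t**2 + 41*t - 44)/(t**3 - 5*t**2 - 16*t + 80) = -4/(t + 4) - 5/(t - 4) + 4/(t - 5): now ∫(4/(t - 5)) dt + ∫(-5/(t - 4)) dt + ∫(-4/(t + 4)) dt.
Step 2. Evaluate the standard form [assuming t > 5]: now 4*log(t - 5) + ∫(-5/(t - 4)) dt + ∫(-4/(t + 4)) dt.
Step 3. Evaluate the standard form [assuming t > -4]: now 4*log(t - 5) - 4*log(t + 4) + ∫(-5/(t - 4)) dt.
Step 4. Evaluate the standard form [assuming t > 4]: now 4*log(t - 5) - 5*log(t - 4) - 4*log(t + 4).
Answer: 4*log(t - 5) - 5*log(t - 4) - 4*log(t + 4).


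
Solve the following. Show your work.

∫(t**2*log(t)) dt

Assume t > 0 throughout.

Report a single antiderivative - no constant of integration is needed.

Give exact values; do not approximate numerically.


Step 1. Integrate ∫(t**2*log(t)) dt by parts with u = log(t), dv = (t**2) dt, so v = t**3/3 [assuming t > 0]: now t**3*log(t)/3 + ∫(-t**2/3) dt.
Step 2. Evaluate the standard form: now t**3*log(t)/3 - t**3/9.
Answer: t**3*log(t)/3 - t**3/9.


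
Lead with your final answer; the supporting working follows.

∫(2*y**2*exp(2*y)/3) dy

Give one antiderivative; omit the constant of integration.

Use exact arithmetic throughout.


The answer is y**2*exp(2*y)/3 - y*exp(2*y)/3 + exp(2*y)/6.
Step 1. Integrate ∫(2*y**2*exp(2*y)/3) dy by parts with u = y**2, dv = (2*exp(2*y)/3) dy, so v = exp(2*y)/3: now y**2*exp(2*y)/3 + ∫(-2*y*exp(2*y)/3) dy.
Step 2. Integrate ∫(-2*y*exp(2*y)/3) dy by parts with u = y, dv = (-2*exp(2*y)/3) dy, so v = -exp(2*y)/3: now y**2*exp(2*y)/3 - y*exp(2*y)/3 + ∫(exp(2*y)/3) dy.
Step 3. Evaluate the standard form: now y**2*exp(2*y)/3 - y*exp(2*y)/3 + exp(2*y)/6.
Answer: y**2*exp(2*y)/3 - y*exp(2*y)/3 + exp(2*y)/6.


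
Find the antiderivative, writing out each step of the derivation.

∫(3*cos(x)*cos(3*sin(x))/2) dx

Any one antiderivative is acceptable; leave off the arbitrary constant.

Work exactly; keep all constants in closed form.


Step 1. Substitute u = sin(x), turning ∫(3*cos(x)*cos(3*sin(x))/2) dx into ∫(3*cos(3*u)/2) du: now ∫(3*cos(3*u)/2) du.
Step 2. Evaluate the standard form: now sin(3*u)/2.
Step 3. Substitute back u = sin(x): now sin(3*sin(x))/2.
Answer: sin(3*sin(x))/2.


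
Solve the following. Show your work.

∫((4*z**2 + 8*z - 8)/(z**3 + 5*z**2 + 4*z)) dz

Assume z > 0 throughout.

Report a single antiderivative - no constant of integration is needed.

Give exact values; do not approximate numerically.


Step 1. Decompose ∫((4*z**2 + 8*z - 8)/(z**3 + 5*z**2 + 4*z)) dz by partial fractions, (4*z**2 + 8*z - 8)/(z**3 + 5*z**2 + 4*z) = 2/(z + 4) + 4/(z + 1) - 2/z: now ∫(-2/z) dz + ∫(4/(z + 1)) dz + ∫(2/(z + 4)) dz.
Step 2. Evaluate the standard form [assuming z > 0]: now -2*log(z) + ∫(4/(z + 1)) dz + ∫(2/(z + 4)) dz.
Step 3. Evaluate the standard form [assuming z > -4]: now -2*log(z) + 2*log(z + 4) + ∫(4/(z + 1)) dz.
Step 4. Evaluate the standard form [assuming z > -1]: now -2*log(z) + 4*log(z + 1) + 2*log(z + 4).
Answer: -2*log(z) + 4*log(z + 1) + 2*log(z + 4).


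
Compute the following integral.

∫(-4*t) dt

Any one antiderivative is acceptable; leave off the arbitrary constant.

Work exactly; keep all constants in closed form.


Answer: -2*t**2.


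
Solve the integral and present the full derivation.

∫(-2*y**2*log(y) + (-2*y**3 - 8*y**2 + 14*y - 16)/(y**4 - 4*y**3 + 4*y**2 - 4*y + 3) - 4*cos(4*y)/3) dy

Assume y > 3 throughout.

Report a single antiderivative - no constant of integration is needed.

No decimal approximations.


Step 1. Rewrite: now ∫(-2*y**2*log(y)) dy + ∫((-2*y**3 - 8*y**2 + 14*y - 16)/(y**4 - 4*y**3 + 4*y**2 - 4*y + 3)) dy + ∫(-4*cos(4*y)/3) dy.
Step 2. Integrate ∫(-2*y**2*log(y)) dy by parts with u = log(y), dv = (-2*y**2) dy, so v = -2*y**3/3 [assuming y > 0]: now -2*y**3*log(y)/3 + ∫(2*y**2/3) dy + ∫((-2*y**3 - 8*y**2 + 14*y - 16)/(y**4 - 4*y**3 + 4*y**2 - 4*y + 3)) dy + ∫(-4*cos(4*y)/3) dy.
Step 3. Evaluate the standard form: now -2*y**3*log(y)/3 + 2*y**3/9 + ∫((-2*y**3 - 8*y**2 + 14*y - 16)/(y**4 - 4*y**3 + 4*y**2 - 4*y + 3)) dy + ∫(-4*cos(4*y)/3) dy.
Step 4. Evaluate the standard form: now -2*y**3*log(y)/3 + 2*y**3/9 - sin(4*y)/3 + ∫((-2*y**3 - 8*y**2 + 14*y - 16)/(y**4 - 4*y**3 + 4*y**2 - 4*y + 3)) dy.
Step 5. Decompose ∫((-2*y**3 - 8*y**2 + 14*y - 16)/(y**4 - 4*y**3 + 4*y**2 - 4*y + 3)) dy by partial fractions, (-2*y**3 - 8*y**2 + 14*y - 16)/(y**4 - 4*y**3 + 4*y**2 - 4*y + 3) = -4/(y**2 + 1) + 3/(y - 1) - 5/(y - 3): now -2*y**3*log(y)/3 + 2*y**3/9 - sin(4*y)/3 + ∫(-5/(y - 3)) dy + ∫(3/(y - 1)) dy + ∫(-4/(y**2 + 1)) dy.
Step 6. Evaluate the standard form [assuming y > 1]: now -2*y**3*log(y)/3 + 2*y**3/9 + 3*log(y - 1) - sin(4*y)/3 + ∫(-5/(y - 3)) dy + ∫(-4/(y**2 + 1)) dy.
Step 7. Evaluate the standard form [assuming y > 3]: now -2*y**3*log(y)/3 + 2*y**3/9 - 5*log(y - 3) + 3*log(y - 1) - sin(4*y)/3 + ∫(-4/(y**2 + 1)) dy.
Step 8. Evaluate the standard form: now -2*y**3*log(y)/3 + 2*y**3/9 - 5*log(y - 3) + 3*log(y - 1) - sin(4*y)/3 - 4*atan(y).
Answer: -2*y**3*log(y)/3 + 2*y**3/9 - 5*log(y - 3) + 3*log(y - 1) - sin(4*y)/3 - 4*atan(y).
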